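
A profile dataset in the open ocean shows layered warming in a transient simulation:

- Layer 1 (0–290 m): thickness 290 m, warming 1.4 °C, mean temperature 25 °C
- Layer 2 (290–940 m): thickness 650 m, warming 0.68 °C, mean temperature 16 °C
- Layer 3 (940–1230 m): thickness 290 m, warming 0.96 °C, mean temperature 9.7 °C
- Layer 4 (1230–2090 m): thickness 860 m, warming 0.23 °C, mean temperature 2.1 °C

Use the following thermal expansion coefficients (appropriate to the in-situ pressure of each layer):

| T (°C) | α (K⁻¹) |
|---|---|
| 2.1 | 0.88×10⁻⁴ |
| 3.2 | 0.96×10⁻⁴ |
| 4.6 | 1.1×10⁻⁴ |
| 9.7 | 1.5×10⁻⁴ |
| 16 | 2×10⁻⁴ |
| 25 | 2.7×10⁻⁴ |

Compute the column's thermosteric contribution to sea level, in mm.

Layer 1 at 25 °C → α = 2.7×10⁻⁴ K⁻¹
Layer 2 at 16 °C → α = 2×10⁻⁴ K⁻¹
Layer 3 at 9.7 °C → α = 1.5×10⁻⁴ K⁻¹
Layer 4 at 2.1 °C → α = 0.88×10⁻⁴ K⁻¹
0–290 m: 290 × 2.7×10⁻⁴ × 1.4 = 0.10962 m
0.68 × 2×10⁻⁴ × 650 = 0.08840 m
0.96 × 290 × 1.5×10⁻⁴ = 0.04176 m
1230–2090 m: 0.88×10⁻⁴ × 0.23 × 860 = 0.0174064 m
Δh = 0.10962 + 0.08840 + 0.04176 + 0.0174064 = 0.2571864 m

Δh ≈ 260 mm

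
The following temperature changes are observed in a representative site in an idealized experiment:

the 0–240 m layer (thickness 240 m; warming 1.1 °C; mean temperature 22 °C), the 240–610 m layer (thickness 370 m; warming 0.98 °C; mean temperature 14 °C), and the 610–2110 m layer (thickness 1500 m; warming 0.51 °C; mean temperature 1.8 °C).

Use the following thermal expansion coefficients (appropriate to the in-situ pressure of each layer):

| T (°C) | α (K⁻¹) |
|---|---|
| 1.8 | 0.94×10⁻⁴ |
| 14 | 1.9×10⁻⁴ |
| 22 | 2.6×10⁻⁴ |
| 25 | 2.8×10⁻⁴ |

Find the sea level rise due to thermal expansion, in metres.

0.21 m of thermosteric rise

Layer 1 at 22 °C → α = 2.6×10⁻⁴ K⁻¹
Layer 2 at 14 °C → α = 1.9×10⁻⁴ K⁻¹
Layer 3 at 1.8 °C → α = 0.94×10⁻⁴ K⁻¹
2.6×10⁻⁴ × 240 × 1.1 = 0.06864 m
Layer 2: 0.98 × 1.9×10⁻⁴ × 370 = 0.068894 m
0.51 × 1500 × 0.94×10⁻⁴ = 0.07191 m
Δh = 0.06864 + 0.068894 + 0.07191 = 0.209444 m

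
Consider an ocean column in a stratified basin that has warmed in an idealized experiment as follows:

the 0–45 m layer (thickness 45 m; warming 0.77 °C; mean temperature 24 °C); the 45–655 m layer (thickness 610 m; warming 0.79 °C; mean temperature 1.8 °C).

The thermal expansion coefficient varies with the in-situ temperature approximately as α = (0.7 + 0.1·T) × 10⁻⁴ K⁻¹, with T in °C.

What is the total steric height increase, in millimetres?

53 mm of thermosteric rise

Layer 1: α = (0.7 + 0.1×24)×10⁻⁴ = 3.1×10⁻⁴ K⁻¹
Layer 2: α = (0.7 + 0.1×1.8)×10⁻⁴ = 0.88×10⁻⁴ K⁻¹
Layer 1: 0.77 × 3.1×10⁻⁴ × 45 = 0.0107415 m
45–655 m: 610 × 0.79 × 0.88×10⁻⁴ = 0.0424072 m
Δh = 0.0107415 + 0.0424072 = 0.0531487 m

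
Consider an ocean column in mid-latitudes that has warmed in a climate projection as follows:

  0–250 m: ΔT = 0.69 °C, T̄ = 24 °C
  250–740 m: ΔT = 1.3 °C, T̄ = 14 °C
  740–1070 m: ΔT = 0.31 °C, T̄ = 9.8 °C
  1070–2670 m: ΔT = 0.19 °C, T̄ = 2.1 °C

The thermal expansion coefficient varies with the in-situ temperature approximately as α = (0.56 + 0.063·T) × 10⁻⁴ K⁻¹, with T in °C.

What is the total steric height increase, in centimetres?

Layer 1: α = (0.56 + 0.063×24)×10⁻⁴ = 2.072×10⁻⁴ K⁻¹
Layer 2: α = (0.56 + 0.063×14)×10⁻⁴ = 1.442×10⁻⁴ K⁻¹
Layer 3: α = (0.56 + 0.063×9.8)×10⁻⁴ = 1.1774×10⁻⁴ K⁻¹
Layer 4: α = (0.56 + 0.063×2.1)×10⁻⁴ = 0.6923×10⁻⁴ K⁻¹
Layer 1: 0.69 × 2.072×10⁻⁴ × 250 = 0.035742 m
1.3 × 1.442×10⁻⁴ × 490 = 0.0918554 m
740–1070 m: 0.31 × 1.1774×10⁻⁴ × 330 = 0.012044802 m
1070–2670 m: 0.19 × 0.6923×10⁻⁴ × 1600 = 0.02104592 m
Δh = 0.035742 + 0.0918554 + 0.012044802 + 0.02104592 = 0.160688122 m ≈ 16.1 cm

16.1 cm of thermosteric rise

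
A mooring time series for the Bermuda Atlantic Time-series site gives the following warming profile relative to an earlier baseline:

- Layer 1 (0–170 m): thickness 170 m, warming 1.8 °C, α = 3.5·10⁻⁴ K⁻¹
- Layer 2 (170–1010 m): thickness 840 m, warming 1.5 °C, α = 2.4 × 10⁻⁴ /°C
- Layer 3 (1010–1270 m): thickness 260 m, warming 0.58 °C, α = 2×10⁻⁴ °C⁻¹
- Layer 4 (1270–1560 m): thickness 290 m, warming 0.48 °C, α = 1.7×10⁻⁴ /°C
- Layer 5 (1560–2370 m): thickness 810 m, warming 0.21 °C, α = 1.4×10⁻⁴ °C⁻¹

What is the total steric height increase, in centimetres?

49 cm of thermosteric rise

0–170 m: 1.8 × 170 × 3.5×10⁻⁴ = 0.10710 m
170–1010 m: 1.5 × 2.4×10⁻⁴ × 840 = 0.30240 m
Layer 3: 2×10⁻⁴ × 0.58 × 260 = 0.03016 m
Layer 4: 1.7×10⁻⁴ × 290 × 0.48 = 0.023664 m
1560–2370 m: 810 × 1.4×10⁻⁴ × 0.21 = 0.023814 m
Δh = 0.10710 + 0.30240 + 0.03016 + 0.023664 + 0.023814 = 0.487138 m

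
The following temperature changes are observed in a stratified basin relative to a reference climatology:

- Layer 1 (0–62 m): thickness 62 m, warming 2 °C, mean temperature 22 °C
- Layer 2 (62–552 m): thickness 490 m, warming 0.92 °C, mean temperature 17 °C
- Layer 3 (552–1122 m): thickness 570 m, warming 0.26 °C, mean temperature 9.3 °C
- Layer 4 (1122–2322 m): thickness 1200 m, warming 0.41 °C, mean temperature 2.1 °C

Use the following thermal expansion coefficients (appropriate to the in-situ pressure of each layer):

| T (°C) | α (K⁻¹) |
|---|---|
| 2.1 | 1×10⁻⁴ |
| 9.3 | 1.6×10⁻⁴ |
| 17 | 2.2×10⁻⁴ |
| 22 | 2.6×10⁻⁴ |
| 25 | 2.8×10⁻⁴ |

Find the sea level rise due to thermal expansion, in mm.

about 204 mm

Layer 1 at 22 °C → α = 2.6×10⁻⁴ K⁻¹
Layer 2 at 17 °C → α = 2.2×10⁻⁴ K⁻¹
Layer 3 at 9.3 °C → α = 1.6×10⁻⁴ K⁻¹
Layer 4 at 2.1 °C → α = 1×10⁻⁴ K⁻¹
62 × 2 × 2.6×10⁻⁴ = 0.03224 m
0.92 × 2.2×10⁻⁴ × 490 = 0.099176 m
Layer 3: 570 × 1.6×10⁻⁴ × 0.26 = 0.023712 m
1122–2322 m: 1×10⁻⁴ × 1200 × 0.41 = 0.04920 m
Δh = 0.03224 + 0.099176 + 0.023712 + 0.04920 = 0.204328 m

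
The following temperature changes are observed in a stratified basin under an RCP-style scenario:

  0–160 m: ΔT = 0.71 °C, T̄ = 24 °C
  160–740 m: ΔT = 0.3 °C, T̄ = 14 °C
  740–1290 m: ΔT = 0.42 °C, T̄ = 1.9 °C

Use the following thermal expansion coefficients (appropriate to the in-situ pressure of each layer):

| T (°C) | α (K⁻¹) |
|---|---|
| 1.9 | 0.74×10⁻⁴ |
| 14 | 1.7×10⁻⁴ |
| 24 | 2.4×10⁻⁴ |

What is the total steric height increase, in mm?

about 73.9 mm

Layer 1 at 24 °C → α = 2.4×10⁻⁴ K⁻¹
Layer 2 at 14 °C → α = 1.7×10⁻⁴ K⁻¹
Layer 3 at 1.9 °C → α = 0.74×10⁻⁴ K⁻¹
0–160 m: 2.4×10⁻⁴ × 160 × 0.71 = 0.027264 m
Layer 2: 580 × 0.3 × 1.7×10⁻⁴ = 0.02958 m
Layer 3: 0.42 × 550 × 0.74×10⁻⁴ = 0.017094 m
Δh = 0.027264 + 0.02958 + 0.017094 = 0.073938 m ≈ 73.9 mm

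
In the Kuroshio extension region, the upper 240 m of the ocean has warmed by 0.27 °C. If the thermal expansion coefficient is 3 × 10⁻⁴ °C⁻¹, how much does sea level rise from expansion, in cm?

Δh = 1.94 cm

Δh = αΔT·H = 3×10⁻⁴ × 0.27 × 240 = 0.01944 m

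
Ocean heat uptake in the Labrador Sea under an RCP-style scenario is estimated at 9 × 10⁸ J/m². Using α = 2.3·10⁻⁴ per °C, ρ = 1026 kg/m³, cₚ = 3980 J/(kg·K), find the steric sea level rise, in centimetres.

Δh = αQ/(ρcₚ) = 2.3×10⁻⁴ × 9×10⁸ / (1026 × 3980) ≈ 0.050692 m

5.07 cm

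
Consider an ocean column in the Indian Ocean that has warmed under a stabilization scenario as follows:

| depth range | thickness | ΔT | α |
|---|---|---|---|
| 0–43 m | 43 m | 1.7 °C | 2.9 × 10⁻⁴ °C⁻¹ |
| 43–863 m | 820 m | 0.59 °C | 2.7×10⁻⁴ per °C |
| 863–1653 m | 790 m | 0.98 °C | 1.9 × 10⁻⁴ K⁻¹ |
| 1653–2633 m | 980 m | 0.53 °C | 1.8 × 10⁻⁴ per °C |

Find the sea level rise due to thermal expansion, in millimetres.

Δh = 392 mm

0–43 m: 2.9×10⁻⁴ × 43 × 1.7 = 0.021199 m
820 × 2.7×10⁻⁴ × 0.59 = 0.130626 m
Layer 3: 790 × 0.98 × 1.9×10⁻⁴ = 0.147098 m
Layer 4: 980 × 1.8×10⁻⁴ × 0.53 = 0.093492 m
Δh = 0.021199 + 0.130626 + 0.147098 + 0.093492 = 0.392415 m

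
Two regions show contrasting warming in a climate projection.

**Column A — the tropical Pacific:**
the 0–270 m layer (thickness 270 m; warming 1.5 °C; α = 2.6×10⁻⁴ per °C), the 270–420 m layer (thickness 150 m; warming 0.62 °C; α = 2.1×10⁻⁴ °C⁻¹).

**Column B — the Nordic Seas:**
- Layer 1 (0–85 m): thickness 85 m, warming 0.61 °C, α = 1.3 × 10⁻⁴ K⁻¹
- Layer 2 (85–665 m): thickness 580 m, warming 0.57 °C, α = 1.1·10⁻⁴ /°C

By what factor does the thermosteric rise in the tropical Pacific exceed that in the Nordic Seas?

a factor of 2.90

A 1.5 × 270 × 2.6×10⁻⁴ = 0.10530 m
A 0.62 × 150 × 2.1×10⁻⁴ = 0.01953 m
A total: 0.12483 m
B Layer 1: 1.3×10⁻⁴ × 0.61 × 85 = 0.0067405 m
B Layer 2: 1.1×10⁻⁴ × 0.57 × 580 = 0.036366 m
B total: 0.0431065 m
Ratio: 0.12483 / 0.0431065 ≈ 2.896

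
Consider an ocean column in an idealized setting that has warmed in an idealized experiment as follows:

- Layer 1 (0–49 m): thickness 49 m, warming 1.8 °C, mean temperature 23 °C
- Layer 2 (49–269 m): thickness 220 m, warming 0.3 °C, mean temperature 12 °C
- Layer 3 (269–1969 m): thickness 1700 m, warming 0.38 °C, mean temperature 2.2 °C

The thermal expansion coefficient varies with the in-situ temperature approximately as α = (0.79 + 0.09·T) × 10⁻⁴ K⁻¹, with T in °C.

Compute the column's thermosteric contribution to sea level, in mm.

Layer 1: α = (0.79 + 0.09×23)×10⁻⁴ = 2.86×10⁻⁴ K⁻¹
Layer 2: α = (0.79 + 0.09×12)×10⁻⁴ = 1.87×10⁻⁴ K⁻¹
Layer 3: α = (0.79 + 0.09×2.2)×10⁻⁴ = 0.988×10⁻⁴ K⁻¹
49 × 2.86×10⁻⁴ × 1.8 = 0.0252252 m
Layer 2: 1.87×10⁻⁴ × 220 × 0.3 = 0.012342 m
Layer 3: 1700 × 0.38 × 0.988×10⁻⁴ = 0.0638248 m
Δh = 0.0252252 + 0.012342 + 0.0638248 = 0.101392 m

101 mm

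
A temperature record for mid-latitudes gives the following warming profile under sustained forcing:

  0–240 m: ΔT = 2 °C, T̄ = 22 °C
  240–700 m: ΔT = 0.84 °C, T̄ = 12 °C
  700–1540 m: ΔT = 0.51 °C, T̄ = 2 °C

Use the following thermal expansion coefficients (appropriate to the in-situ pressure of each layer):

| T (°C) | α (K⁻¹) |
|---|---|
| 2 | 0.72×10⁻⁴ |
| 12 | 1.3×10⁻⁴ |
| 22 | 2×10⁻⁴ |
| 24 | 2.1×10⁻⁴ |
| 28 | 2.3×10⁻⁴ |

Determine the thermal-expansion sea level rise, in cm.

Layer 1 at 22 °C → α = 2×10⁻⁴ K⁻¹
Layer 2 at 12 °C → α = 1.3×10⁻⁴ K⁻¹
Layer 3 at 2 °C → α = 0.72×10⁻⁴ K⁻¹
0–240 m: 240 × 2 × 2×10⁻⁴ = 0.09600 m
240–700 m: 0.84 × 460 × 1.3×10⁻⁴ = 0.050232 m
840 × 0.72×10⁻⁴ × 0.51 = 0.0308448 m
Δh = 0.09600 + 0.050232 + 0.0308448 = 0.1770768 m ≈ 18 cm

Δh ≈ 18 cm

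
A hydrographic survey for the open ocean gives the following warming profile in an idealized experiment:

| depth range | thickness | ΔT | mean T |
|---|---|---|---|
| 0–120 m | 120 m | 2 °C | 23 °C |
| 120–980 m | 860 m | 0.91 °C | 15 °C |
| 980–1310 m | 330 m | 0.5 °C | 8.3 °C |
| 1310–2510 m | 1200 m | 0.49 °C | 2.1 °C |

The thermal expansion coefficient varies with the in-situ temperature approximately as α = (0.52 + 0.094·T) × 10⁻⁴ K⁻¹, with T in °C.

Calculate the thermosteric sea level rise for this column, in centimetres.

27.9 cm of thermosteric rise

Layer 1: α = (0.52 + 0.094×23)×10⁻⁴ = 2.682×10⁻⁴ K⁻¹
Layer 2: α = (0.52 + 0.094×15)×10⁻⁴ = 1.93×10⁻⁴ K⁻¹
Layer 3: α = (0.52 + 0.094×8.3)×10⁻⁴ = 1.3002×10⁻⁴ K⁻¹
Layer 4: α = (0.52 + 0.094×2.1)×10⁻⁴ = 0.7174×10⁻⁴ K⁻¹
0–120 m: 2.682×10⁻⁴ × 120 × 2 = 0.064368 m
0.91 × 860 × 1.93×10⁻⁴ = 0.1510418 m
Layer 3: 0.5 × 330 × 1.3002×10⁻⁴ = 0.0214533 m
1200 × 0.7174×10⁻⁴ × 0.49 = 0.04218312 m
Δh = 0.064368 + 0.1510418 + 0.0214533 + 0.04218312 = 0.27904622 m ≈ 27.9 cm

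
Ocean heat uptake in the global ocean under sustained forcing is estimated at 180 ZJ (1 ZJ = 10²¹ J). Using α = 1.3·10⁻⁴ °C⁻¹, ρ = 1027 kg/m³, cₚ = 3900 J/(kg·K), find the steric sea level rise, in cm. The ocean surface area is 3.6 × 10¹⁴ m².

Per unit area: Q = 180×10²¹ / (3.6×10¹⁴) = 5×10⁸ J/m²
Δh = αQ/(ρcₚ) = 1.3×10⁻⁴ × 5×10⁸ / (1027 × 3900) ≈ 0.016228 m

Δh = 1.62 cm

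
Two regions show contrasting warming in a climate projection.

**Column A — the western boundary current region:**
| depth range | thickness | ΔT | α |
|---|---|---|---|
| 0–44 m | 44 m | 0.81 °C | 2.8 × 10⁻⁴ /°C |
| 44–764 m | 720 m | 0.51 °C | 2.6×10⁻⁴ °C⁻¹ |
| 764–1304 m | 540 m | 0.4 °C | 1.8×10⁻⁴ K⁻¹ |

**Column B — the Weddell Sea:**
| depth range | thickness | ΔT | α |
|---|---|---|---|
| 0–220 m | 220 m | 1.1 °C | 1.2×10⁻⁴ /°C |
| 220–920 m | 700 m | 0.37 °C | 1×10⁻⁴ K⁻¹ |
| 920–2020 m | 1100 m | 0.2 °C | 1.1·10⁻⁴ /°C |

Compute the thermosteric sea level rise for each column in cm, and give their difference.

Δh_A ≈ 14.4 cm, Δh_B ≈ 7.91 cm; difference ≈ 6.52 cm

A 0–44 m: 2.8×10⁻⁴ × 44 × 0.81 = 0.0099792 m
A Layer 2: 0.51 × 2.6×10⁻⁴ × 720 = 0.095472 m
A 764–1304 m: 540 × 1.8×10⁻⁴ × 0.4 = 0.03888 m
A total: 0.1443312 m
B Layer 1: 220 × 1.2×10⁻⁴ × 1.1 = 0.02904 m
B 1×10⁻⁴ × 700 × 0.37 = 0.02590 m
B Layer 3: 0.2 × 1100 × 1.1×10⁻⁴ = 0.02420 m
B total: 0.07914 m
Difference: 0.1443312 − 0.07914 = 0.0651912 m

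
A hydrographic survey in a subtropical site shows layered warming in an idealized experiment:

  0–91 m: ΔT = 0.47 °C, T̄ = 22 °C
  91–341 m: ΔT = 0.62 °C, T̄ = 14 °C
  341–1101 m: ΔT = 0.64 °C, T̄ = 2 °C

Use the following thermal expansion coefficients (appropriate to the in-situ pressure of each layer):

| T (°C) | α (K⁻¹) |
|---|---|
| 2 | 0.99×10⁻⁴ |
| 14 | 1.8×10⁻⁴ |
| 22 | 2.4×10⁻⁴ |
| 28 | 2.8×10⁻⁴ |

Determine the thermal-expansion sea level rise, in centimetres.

Layer 1 at 22 °C → α = 2.4×10⁻⁴ K⁻¹
Layer 2 at 14 °C → α = 1.8×10⁻⁴ K⁻¹
Layer 3 at 2 °C → α = 0.99×10⁻⁴ K⁻¹
2.4×10⁻⁴ × 91 × 0.47 = 0.0102648 m
Layer 2: 0.62 × 1.8×10⁻⁴ × 250 = 0.02790 m
341–1101 m: 0.99×10⁻⁴ × 0.64 × 760 = 0.0481536 m
Δh = 0.0102648 + 0.02790 + 0.0481536 = 0.0863184 m

8.63 cm of thermosteric rise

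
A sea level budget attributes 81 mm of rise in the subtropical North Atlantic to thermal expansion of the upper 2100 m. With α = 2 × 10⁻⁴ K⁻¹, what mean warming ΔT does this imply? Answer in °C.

ΔT = Δh/(αH) = 0.081 / (2×10⁻⁴ × 2100) ≈ 0.1929 °C

about 0.193 °C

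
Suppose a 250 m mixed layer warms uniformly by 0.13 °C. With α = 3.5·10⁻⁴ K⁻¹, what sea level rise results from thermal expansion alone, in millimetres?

Δh = αΔT·H = 3.5×10⁻⁴ × 0.13 × 250 = 0.011375 m

about 11.4 mm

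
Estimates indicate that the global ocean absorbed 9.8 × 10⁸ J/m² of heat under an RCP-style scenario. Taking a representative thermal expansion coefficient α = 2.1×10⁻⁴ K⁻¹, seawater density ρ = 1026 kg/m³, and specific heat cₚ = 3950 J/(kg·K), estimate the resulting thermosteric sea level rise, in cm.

Δh = αQ/(ρcₚ) = 2.1×10⁻⁴ × 9.8×10⁸ / (1026 × 3950) ≈ 0.050781 m

Δh = 5.08 cm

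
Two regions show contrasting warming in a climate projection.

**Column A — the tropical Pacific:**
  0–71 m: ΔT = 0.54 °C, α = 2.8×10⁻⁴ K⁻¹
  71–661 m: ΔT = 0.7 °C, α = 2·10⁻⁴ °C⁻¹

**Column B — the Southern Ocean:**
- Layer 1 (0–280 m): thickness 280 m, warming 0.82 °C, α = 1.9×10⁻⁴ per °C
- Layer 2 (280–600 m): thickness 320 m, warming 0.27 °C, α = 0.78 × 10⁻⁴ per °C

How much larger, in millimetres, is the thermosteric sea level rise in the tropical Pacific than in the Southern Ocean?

A 71 × 2.8×10⁻⁴ × 0.54 = 0.0107352 m
A 71–661 m: 590 × 0.7 × 2×10⁻⁴ = 0.08260 m
A total: 0.0933352 m
B Layer 1: 280 × 0.82 × 1.9×10⁻⁴ = 0.043624 m
B 0.78×10⁻⁴ × 0.27 × 320 = 0.0067392 m
B total: 0.0503632 m
Difference: 0.0933352 − 0.0503632 = 0.042972 m

43.0 mm larger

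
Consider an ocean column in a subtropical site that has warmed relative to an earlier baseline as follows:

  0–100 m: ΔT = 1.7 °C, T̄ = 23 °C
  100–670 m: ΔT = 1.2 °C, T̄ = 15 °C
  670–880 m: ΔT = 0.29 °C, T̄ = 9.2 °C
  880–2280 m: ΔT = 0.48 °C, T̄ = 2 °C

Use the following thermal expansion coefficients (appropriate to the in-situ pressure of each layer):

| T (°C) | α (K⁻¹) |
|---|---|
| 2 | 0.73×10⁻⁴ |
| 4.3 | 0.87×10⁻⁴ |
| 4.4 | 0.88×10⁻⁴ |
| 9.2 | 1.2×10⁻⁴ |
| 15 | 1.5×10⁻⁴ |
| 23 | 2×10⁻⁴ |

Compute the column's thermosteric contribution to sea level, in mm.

Δh ≈ 190 mm

Layer 1 at 23 °C → α = 2×10⁻⁴ K⁻¹
Layer 2 at 15 °C → α = 1.5×10⁻⁴ K⁻¹
Layer 3 at 9.2 °C → α = 1.2×10⁻⁴ K⁻¹
Layer 4 at 2 °C → α = 0.73×10⁻⁴ K⁻¹
Layer 1: 1.7 × 100 × 2×10⁻⁴ = 0.03400 m
Layer 2: 570 × 1.5×10⁻⁴ × 1.2 = 0.10260 m
670–880 m: 0.29 × 1.2×10⁻⁴ × 210 = 0.007308 m
880–2280 m: 1400 × 0.48 × 0.73×10⁻⁴ = 0.049056 m
Δh = 0.03400 + 0.10260 + 0.007308 + 0.049056 = 0.192964 m ≈ 190 mm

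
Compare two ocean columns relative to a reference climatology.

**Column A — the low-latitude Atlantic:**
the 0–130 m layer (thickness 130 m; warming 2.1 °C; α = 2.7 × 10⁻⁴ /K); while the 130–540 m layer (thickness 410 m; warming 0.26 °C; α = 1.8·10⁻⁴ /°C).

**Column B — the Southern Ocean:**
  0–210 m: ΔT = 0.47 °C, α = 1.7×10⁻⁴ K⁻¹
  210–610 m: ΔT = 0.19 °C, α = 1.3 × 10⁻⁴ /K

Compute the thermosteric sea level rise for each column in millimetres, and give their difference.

A: 93 mm; B: 27 mm; difference 66 mm

A 0–130 m: 2.7×10⁻⁴ × 130 × 2.1 = 0.07371 m
A 1.8×10⁻⁴ × 0.26 × 410 = 0.019188 m
A total: 0.092898 m
B 1.7×10⁻⁴ × 0.47 × 210 = 0.016779 m
B Layer 2: 0.19 × 1.3×10⁻⁴ × 400 = 0.00988 m
B total: 0.026659 m
Difference: 0.092898 − 0.026659 = 0.066239 m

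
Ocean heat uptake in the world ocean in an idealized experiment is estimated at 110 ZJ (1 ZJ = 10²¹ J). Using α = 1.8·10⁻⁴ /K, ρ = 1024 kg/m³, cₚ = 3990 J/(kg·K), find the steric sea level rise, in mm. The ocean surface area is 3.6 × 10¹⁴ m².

Per unit area: Q = 110×10²¹ / (3.6×10¹⁴) ≈ 3.056×10⁸ J/m²
Δh = αQ/(ρcₚ) = 1.8×10⁻⁴ × 3.056×10⁸ / (1024 × 3990) ≈ 0.013463 m

about 13.5 mm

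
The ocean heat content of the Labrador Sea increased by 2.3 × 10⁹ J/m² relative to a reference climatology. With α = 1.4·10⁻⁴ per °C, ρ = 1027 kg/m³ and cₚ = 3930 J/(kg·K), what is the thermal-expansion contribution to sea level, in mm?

80 mm

Δh = αQ/(ρcₚ) = 1.4×10⁻⁴ × 2.3×10⁹ / (1027 × 3930) ≈ 0.07978 m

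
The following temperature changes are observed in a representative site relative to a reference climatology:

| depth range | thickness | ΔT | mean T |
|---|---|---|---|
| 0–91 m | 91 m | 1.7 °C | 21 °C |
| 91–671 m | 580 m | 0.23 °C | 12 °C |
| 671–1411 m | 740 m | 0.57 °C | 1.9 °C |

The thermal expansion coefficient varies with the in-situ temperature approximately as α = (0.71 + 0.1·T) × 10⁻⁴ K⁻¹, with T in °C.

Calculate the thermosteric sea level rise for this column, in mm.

107 mm of thermosteric rise

Layer 1: α = (0.71 + 0.1×21)×10⁻⁴ = 2.81×10⁻⁴ K⁻¹
Layer 2: α = (0.71 + 0.1×12)×10⁻⁴ = 1.91×10⁻⁴ K⁻¹
Layer 3: α = (0.71 + 0.1×1.9)×10⁻⁴ = 0.9×10⁻⁴ K⁻¹
0–91 m: 1.7 × 91 × 2.81×10⁻⁴ = 0.0434707 m
580 × 0.23 × 1.91×10⁻⁴ = 0.0254794 m
671–1411 m: 740 × 0.9×10⁻⁴ × 0.57 = 0.037962 m
Δh = 0.0434707 + 0.0254794 + 0.037962 = 0.1069121 m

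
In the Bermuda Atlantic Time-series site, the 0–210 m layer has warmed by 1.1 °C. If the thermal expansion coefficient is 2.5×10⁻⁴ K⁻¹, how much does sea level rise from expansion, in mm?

Δh = αΔT·H = 2.5×10⁻⁴ × 1.1 × 210 = 0.05775 m

58 mm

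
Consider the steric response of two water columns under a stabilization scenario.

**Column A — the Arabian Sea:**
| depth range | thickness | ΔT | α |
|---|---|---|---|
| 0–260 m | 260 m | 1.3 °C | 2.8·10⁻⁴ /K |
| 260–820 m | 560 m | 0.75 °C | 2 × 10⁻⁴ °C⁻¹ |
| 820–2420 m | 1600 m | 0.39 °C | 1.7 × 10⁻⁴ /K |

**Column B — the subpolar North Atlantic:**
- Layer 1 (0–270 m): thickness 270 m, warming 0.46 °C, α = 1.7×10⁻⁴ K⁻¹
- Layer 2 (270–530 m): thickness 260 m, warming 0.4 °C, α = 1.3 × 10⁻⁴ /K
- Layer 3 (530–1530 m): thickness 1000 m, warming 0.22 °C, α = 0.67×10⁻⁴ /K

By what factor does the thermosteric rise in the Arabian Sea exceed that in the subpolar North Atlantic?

a factor of 5.77

A Layer 1: 2.8×10⁻⁴ × 1.3 × 260 = 0.09464 m
A Layer 2: 560 × 2×10⁻⁴ × 0.75 = 0.08400 m
A 0.39 × 1.7×10⁻⁴ × 1600 = 0.10608 m
A total: 0.28472 m
B 0–270 m: 0.46 × 270 × 1.7×10⁻⁴ = 0.021114 m
B Layer 2: 260 × 1.3×10⁻⁴ × 0.4 = 0.01352 m
B Layer 3: 1000 × 0.67×10⁻⁴ × 0.22 = 0.01474 m
B total: 0.049374 m
Ratio: 0.28472 / 0.049374 ≈ 5.767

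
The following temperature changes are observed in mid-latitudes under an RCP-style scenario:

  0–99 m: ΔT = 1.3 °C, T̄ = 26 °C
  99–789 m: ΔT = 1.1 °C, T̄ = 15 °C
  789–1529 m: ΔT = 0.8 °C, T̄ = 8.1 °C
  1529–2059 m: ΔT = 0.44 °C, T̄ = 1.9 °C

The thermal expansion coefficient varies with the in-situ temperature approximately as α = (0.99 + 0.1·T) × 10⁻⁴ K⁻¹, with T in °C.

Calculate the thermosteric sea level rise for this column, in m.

0.369 m of thermosteric rise

Layer 1: α = (0.99 + 0.1×26)×10⁻⁴ = 3.59×10⁻⁴ K⁻¹
Layer 2: α = (0.99 + 0.1×15)×10⁻⁴ = 2.49×10⁻⁴ K⁻¹
Layer 3: α = (0.99 + 0.1×8.1)×10⁻⁴ = 1.8×10⁻⁴ K⁻¹
Layer 4: α = (0.99 + 0.1×1.9)×10⁻⁴ = 1.18×10⁻⁴ K⁻¹
Layer 1: 1.3 × 3.59×10⁻⁴ × 99 = 0.0462033 m
99–789 m: 2.49×10⁻⁴ × 690 × 1.1 = 0.188991 m
789–1529 m: 1.8×10⁻⁴ × 740 × 0.8 = 0.10656 m
1529–2059 m: 1.18×10⁻⁴ × 530 × 0.44 = 0.0275176 m
Δh = 0.0462033 + 0.188991 + 0.10656 + 0.0275176 = 0.3692719 m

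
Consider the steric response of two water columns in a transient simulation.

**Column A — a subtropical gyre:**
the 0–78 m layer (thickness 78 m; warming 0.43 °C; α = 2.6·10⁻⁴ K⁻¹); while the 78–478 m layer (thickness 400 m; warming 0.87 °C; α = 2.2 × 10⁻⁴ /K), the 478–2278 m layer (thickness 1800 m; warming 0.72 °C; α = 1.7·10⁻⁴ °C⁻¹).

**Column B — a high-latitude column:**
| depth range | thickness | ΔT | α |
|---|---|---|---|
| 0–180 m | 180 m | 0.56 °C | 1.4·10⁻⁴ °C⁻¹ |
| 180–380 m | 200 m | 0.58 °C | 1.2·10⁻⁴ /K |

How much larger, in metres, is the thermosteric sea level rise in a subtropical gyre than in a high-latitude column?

Δh_A − Δh_B ≈ 0.28 m

A 0–78 m: 0.43 × 2.6×10⁻⁴ × 78 = 0.0087204 m
A 78–478 m: 400 × 2.2×10⁻⁴ × 0.87 = 0.07656 m
A 478–2278 m: 1.7×10⁻⁴ × 1800 × 0.72 = 0.22032 m
A total: 0.3056004 m
B 1.4×10⁻⁴ × 0.56 × 180 = 0.014112 m
B Layer 2: 0.58 × 1.2×10⁻⁴ × 200 = 0.01392 m
B total: 0.028032 m
Difference: 0.3056004 − 0.028032 = 0.2775684 m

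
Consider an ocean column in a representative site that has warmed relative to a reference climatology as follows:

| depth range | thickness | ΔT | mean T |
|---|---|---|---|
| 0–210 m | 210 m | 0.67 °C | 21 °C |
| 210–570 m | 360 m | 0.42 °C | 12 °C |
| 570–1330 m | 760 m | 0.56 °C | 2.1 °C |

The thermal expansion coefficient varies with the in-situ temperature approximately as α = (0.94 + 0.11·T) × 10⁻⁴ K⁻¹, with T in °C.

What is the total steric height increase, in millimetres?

130 mm

Layer 1: α = (0.94 + 0.11×21)×10⁻⁴ = 3.25×10⁻⁴ K⁻¹
Layer 2: α = (0.94 + 0.11×12)×10⁻⁴ = 2.26×10⁻⁴ K⁻¹
Layer 3: α = (0.94 + 0.11×2.1)×10⁻⁴ = 1.171×10⁻⁴ K⁻¹
0–210 m: 3.25×10⁻⁴ × 0.67 × 210 = 0.0457275 m
210–570 m: 360 × 2.26×10⁻⁴ × 0.42 = 0.0341712 m
570–1330 m: 1.171×10⁻⁴ × 760 × 0.56 = 0.04983776 m
Δh = 0.0457275 + 0.0341712 + 0.04983776 = 0.12973646 m ≈ 130 mm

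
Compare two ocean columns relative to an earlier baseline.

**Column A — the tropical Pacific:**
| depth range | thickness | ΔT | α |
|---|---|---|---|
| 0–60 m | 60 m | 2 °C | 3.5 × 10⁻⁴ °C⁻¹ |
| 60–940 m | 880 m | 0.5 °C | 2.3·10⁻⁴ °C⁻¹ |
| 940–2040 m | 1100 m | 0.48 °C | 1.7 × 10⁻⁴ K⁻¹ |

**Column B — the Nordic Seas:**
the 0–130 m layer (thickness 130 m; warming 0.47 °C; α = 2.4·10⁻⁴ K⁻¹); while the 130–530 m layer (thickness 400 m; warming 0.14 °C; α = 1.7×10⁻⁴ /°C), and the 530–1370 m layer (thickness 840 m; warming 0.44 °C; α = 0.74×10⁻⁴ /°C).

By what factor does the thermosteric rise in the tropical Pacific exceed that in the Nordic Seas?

a factor of 4.5

A 0–60 m: 60 × 3.5×10⁻⁴ × 2 = 0.04200 m
A 2.3×10⁻⁴ × 880 × 0.5 = 0.10120 m
A 0.48 × 1.7×10⁻⁴ × 1100 = 0.08976 m
A total: 0.23296 m
B Layer 1: 2.4×10⁻⁴ × 130 × 0.47 = 0.014664 m
B 0.14 × 400 × 1.7×10⁻⁴ = 0.00952 m
B 530–1370 m: 840 × 0.44 × 0.74×10⁻⁴ = 0.0273504 m
B total: 0.0515344 m
Ratio: 0.23296 / 0.0515344 ≈ 4.520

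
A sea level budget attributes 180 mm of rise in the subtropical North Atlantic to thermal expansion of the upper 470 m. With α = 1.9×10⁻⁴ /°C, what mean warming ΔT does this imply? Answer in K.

ΔT = Δh/(αH) = 0.18 / (1.9×10⁻⁴ × 470) ≈ 2.016 K

about 2.0 K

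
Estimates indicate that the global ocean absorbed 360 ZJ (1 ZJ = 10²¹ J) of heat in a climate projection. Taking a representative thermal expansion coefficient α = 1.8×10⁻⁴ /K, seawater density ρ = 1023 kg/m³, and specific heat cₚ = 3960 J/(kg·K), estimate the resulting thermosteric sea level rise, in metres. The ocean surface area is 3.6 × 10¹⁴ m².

0.044 m of thermosteric rise

Per unit area: Q = 360×10²¹ / (3.6×10¹⁴) = 1×10⁹ J/m²
Δh = αQ/(ρcₚ) = 1.8×10⁻⁴ × 1×10⁹ / (1023 × 3960) ≈ 0.044433 m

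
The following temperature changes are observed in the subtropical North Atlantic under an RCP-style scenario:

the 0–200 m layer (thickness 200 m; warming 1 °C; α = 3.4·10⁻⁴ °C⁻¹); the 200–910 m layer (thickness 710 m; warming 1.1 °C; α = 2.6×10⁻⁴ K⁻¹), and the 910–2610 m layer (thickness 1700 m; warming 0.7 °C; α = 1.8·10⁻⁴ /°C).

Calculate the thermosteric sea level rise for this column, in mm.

0–200 m: 3.4×10⁻⁴ × 200 × 1 = 0.06800 m
Layer 2: 2.6×10⁻⁴ × 710 × 1.1 = 0.20306 m
910–2610 m: 0.7 × 1.8×10⁻⁴ × 1700 = 0.21420 m
Δh = 0.06800 + 0.20306 + 0.21420 = 0.48526 m

Δh = 490 mm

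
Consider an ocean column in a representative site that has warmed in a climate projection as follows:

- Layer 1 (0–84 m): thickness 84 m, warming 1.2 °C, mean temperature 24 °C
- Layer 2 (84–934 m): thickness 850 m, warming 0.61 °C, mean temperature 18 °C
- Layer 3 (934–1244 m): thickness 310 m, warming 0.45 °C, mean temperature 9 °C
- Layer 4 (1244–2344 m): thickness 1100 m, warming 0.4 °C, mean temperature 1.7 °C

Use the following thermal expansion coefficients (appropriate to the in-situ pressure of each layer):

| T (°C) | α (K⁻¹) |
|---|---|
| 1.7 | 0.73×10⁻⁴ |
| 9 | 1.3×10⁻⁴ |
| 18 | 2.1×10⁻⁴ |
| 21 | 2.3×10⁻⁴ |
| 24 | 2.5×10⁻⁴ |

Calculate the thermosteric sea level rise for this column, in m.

Layer 1 at 24 °C → α = 2.5×10⁻⁴ K⁻¹
Layer 2 at 18 °C → α = 2.1×10⁻⁴ K⁻¹
Layer 3 at 9 °C → α = 1.3×10⁻⁴ K⁻¹
Layer 4 at 1.7 °C → α = 0.73×10⁻⁴ K⁻¹
0–84 m: 2.5×10⁻⁴ × 1.2 × 84 = 0.02520 m
84–934 m: 0.61 × 850 × 2.1×10⁻⁴ = 0.108885 m
Layer 3: 310 × 0.45 × 1.3×10⁻⁴ = 0.018135 m
0.4 × 0.73×10⁻⁴ × 1100 = 0.03212 m
Δh = 0.02520 + 0.108885 + 0.018135 + 0.03212 = 0.18434 m ≈ 0.184 m

Δh ≈ 0.184 m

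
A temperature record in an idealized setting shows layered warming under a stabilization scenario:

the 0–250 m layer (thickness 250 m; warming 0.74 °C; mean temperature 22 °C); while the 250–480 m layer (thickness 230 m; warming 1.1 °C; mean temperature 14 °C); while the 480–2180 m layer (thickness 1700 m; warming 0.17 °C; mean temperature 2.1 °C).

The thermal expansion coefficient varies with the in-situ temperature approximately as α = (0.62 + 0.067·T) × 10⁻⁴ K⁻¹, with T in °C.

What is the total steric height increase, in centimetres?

Δh ≈ 10 cm

Layer 1: α = (0.62 + 0.067×22)×10⁻⁴ = 2.094×10⁻⁴ K⁻¹
Layer 2: α = (0.62 + 0.067×14)×10⁻⁴ = 1.558×10⁻⁴ K⁻¹
Layer 3: α = (0.62 + 0.067×2.1)×10⁻⁴ = 0.7607×10⁻⁴ K⁻¹
0–250 m: 2.094×10⁻⁴ × 0.74 × 250 = 0.038739 m
1.1 × 230 × 1.558×10⁻⁴ = 0.0394174 m
0.7607×10⁻⁴ × 1700 × 0.17 = 0.02198423 m
Δh = 0.038739 + 0.0394174 + 0.02198423 = 0.10014063 m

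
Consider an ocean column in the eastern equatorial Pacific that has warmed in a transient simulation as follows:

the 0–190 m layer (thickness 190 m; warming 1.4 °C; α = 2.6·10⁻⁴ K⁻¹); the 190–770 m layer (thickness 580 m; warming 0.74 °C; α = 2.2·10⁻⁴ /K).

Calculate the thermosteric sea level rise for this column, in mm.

Layer 1: 190 × 2.6×10⁻⁴ × 1.4 = 0.06916 m
Layer 2: 2.2×10⁻⁴ × 0.74 × 580 = 0.094424 m
Δh = 0.06916 + 0.094424 = 0.163584 m ≈ 160 mm

about 160 mm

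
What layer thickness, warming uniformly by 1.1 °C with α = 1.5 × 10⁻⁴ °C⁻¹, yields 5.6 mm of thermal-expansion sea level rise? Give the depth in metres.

34 m

H = Δh/(αΔT) = 0.0056 / (1.5×10⁻⁴ × 1.1) ≈ 33.94 m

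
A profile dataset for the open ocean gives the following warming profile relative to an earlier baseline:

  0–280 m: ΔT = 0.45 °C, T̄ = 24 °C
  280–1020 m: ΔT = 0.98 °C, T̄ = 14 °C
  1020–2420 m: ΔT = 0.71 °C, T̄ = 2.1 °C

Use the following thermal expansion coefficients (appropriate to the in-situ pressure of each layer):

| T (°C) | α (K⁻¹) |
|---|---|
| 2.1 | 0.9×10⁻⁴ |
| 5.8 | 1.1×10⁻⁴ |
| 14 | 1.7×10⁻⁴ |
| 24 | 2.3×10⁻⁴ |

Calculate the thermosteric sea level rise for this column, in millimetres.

about 242 mm

Layer 1 at 24 °C → α = 2.3×10⁻⁴ K⁻¹
Layer 2 at 14 °C → α = 1.7×10⁻⁴ K⁻¹
Layer 3 at 2.1 °C → α = 0.9×10⁻⁴ K⁻¹
0–280 m: 280 × 0.45 × 2.3×10⁻⁴ = 0.02898 m
280–1020 m: 0.98 × 740 × 1.7×10⁻⁴ = 0.123284 m
Layer 3: 0.9×10⁻⁴ × 0.71 × 1400 = 0.08946 m
Δh = 0.02898 + 0.123284 + 0.08946 = 0.241724 m ≈ 242 mm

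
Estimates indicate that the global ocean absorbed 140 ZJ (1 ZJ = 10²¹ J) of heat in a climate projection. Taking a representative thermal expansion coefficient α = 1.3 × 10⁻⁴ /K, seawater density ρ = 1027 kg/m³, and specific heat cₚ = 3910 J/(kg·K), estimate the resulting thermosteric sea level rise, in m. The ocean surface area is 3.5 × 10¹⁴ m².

Per unit area: Q = 140×10²¹ / (3.5×10¹⁴) = 4×10⁸ J/m²
Δh = αQ/(ρcₚ) = 1.3×10⁻⁴ × 4×10⁸ / (1027 × 3910) ≈ 0.01295 m

Δh = 0.013 m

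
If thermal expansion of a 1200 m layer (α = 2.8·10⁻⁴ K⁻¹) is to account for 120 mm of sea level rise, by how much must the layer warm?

0.357 K

ΔT = Δh/(αH) = 0.12 / (2.8×10⁻⁴ × 1200) ≈ 0.3571 K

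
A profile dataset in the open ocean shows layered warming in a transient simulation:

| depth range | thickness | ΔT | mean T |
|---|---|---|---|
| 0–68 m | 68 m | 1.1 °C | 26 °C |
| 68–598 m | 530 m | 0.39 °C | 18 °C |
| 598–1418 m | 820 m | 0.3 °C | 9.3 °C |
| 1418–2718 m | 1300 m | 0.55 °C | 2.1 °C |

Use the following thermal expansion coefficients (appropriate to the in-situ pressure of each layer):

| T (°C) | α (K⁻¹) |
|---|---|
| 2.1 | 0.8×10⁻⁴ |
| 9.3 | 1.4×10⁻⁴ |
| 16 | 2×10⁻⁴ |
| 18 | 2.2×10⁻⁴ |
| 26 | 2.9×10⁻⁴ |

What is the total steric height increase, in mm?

Layer 1 at 26 °C → α = 2.9×10⁻⁴ K⁻¹
Layer 2 at 18 °C → α = 2.2×10⁻⁴ K⁻¹
Layer 3 at 9.3 °C → α = 1.4×10⁻⁴ K⁻¹
Layer 4 at 2.1 °C → α = 0.8×10⁻⁴ K⁻¹
0–68 m: 2.9×10⁻⁴ × 1.1 × 68 = 0.021692 m
Layer 2: 0.39 × 2.2×10⁻⁴ × 530 = 0.045474 m
0.3 × 820 × 1.4×10⁻⁴ = 0.03444 m
0.8×10⁻⁴ × 1300 × 0.55 = 0.05720 m
Δh = 0.021692 + 0.045474 + 0.03444 + 0.05720 = 0.158806 m ≈ 159 mm

about 159 mm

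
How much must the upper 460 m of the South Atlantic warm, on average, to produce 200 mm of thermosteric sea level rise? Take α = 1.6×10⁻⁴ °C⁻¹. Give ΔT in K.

about 2.7 K

ΔT = Δh/(αH) = 0.2 / (1.6×10⁻⁴ × 460) ≈ 2.717 K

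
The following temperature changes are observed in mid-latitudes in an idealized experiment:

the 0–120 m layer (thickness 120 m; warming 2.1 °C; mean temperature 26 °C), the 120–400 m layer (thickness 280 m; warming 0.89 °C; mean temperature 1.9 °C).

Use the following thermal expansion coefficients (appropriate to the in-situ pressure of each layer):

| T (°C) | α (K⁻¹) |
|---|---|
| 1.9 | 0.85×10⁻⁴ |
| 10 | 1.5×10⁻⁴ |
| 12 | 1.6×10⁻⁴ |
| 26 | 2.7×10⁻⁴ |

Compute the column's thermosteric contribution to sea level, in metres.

Layer 1 at 26 °C → α = 2.7×10⁻⁴ K⁻¹
Layer 2 at 1.9 °C → α = 0.85×10⁻⁴ K⁻¹
0–120 m: 2.1 × 120 × 2.7×10⁻⁴ = 0.06804 m
120–400 m: 0.89 × 280 × 0.85×10⁻⁴ = 0.021182 m
Δh = 0.06804 + 0.021182 = 0.089222 m ≈ 0.0892 m

about 0.0892 m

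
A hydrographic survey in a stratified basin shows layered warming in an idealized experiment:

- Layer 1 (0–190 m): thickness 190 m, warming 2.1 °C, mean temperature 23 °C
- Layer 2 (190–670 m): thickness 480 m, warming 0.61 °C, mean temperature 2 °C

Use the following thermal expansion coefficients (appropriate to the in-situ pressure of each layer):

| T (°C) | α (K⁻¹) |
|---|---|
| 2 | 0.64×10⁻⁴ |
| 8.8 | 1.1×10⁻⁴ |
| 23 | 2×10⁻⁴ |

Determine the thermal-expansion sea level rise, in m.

Δh ≈ 0.0985 m

Layer 1 at 23 °C → α = 2×10⁻⁴ K⁻¹
Layer 2 at 2 °C → α = 0.64×10⁻⁴ K⁻¹
2×10⁻⁴ × 2.1 × 190 = 0.07980 m
0.64×10⁻⁴ × 0.61 × 480 = 0.0187392 m
Δh = 0.07980 + 0.0187392 = 0.0985392 m ≈ 0.0985 m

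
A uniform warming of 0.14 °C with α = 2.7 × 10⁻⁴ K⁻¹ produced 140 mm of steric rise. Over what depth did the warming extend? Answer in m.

H = Δh/(αΔT) = 0.14 / (2.7×10⁻⁴ × 0.14) ≈ 3704 m

H ≈ 3700 m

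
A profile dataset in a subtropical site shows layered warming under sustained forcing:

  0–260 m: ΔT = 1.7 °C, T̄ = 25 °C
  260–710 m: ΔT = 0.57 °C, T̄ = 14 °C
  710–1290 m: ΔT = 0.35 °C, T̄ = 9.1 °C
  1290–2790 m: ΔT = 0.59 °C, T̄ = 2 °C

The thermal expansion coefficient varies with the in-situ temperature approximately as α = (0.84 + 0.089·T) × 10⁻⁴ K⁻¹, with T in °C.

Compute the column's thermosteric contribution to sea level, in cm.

Δh = 31.3 cm

Layer 1: α = (0.84 + 0.089×25)×10⁻⁴ = 3.065×10⁻⁴ K⁻¹
Layer 2: α = (0.84 + 0.089×14)×10⁻⁴ = 2.086×10⁻⁴ K⁻¹
Layer 3: α = (0.84 + 0.089×9.1)×10⁻⁴ = 1.6499×10⁻⁴ K⁻¹
Layer 4: α = (0.84 + 0.089×2)×10⁻⁴ = 1.018×10⁻⁴ K⁻¹
0–260 m: 260 × 1.7 × 3.065×10⁻⁴ = 0.135473 m
Layer 2: 0.57 × 2.086×10⁻⁴ × 450 = 0.0535059 m
Layer 3: 1.6499×10⁻⁴ × 0.35 × 580 = 0.03349297 m
1290–2790 m: 1500 × 1.018×10⁻⁴ × 0.59 = 0.090093 m
Δh = 0.135473 + 0.0535059 + 0.03349297 + 0.090093 = 0.31256487 m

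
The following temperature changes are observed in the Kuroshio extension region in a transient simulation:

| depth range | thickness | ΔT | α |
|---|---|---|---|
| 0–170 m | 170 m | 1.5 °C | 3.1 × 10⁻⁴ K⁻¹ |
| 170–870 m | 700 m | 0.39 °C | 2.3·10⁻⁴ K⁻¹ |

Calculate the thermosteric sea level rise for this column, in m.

Layer 1: 170 × 3.1×10⁻⁴ × 1.5 = 0.07905 m
170–870 m: 700 × 2.3×10⁻⁴ × 0.39 = 0.06279 m
Δh = 0.07905 + 0.06279 = 0.14184 m ≈ 0.14 m

Δh ≈ 0.14 m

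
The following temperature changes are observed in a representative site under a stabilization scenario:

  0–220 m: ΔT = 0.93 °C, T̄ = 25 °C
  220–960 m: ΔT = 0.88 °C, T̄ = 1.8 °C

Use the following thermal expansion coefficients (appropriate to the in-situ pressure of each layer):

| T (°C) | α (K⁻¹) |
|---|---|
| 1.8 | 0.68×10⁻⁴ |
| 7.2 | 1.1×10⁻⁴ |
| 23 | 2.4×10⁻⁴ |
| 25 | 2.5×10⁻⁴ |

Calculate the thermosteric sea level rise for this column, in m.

Δh = 0.0954 m

Layer 1 at 25 °C → α = 2.5×10⁻⁴ K⁻¹
Layer 2 at 1.8 °C → α = 0.68×10⁻⁴ K⁻¹
Layer 1: 2.5×10⁻⁴ × 220 × 0.93 = 0.05115 m
220–960 m: 0.68×10⁻⁴ × 0.88 × 740 = 0.0442816 m
Δh = 0.05115 + 0.0442816 = 0.0954316 m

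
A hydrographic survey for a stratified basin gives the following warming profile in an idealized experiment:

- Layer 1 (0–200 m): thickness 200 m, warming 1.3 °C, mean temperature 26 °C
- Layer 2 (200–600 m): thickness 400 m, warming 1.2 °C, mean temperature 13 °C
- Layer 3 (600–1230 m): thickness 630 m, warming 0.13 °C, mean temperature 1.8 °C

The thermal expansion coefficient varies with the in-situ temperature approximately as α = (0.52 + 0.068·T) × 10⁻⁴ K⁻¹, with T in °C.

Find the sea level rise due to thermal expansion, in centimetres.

13 cm

Layer 1: α = (0.52 + 0.068×26)×10⁻⁴ = 2.288×10⁻⁴ K⁻¹
Layer 2: α = (0.52 + 0.068×13)×10⁻⁴ = 1.404×10⁻⁴ K⁻¹
Layer 3: α = (0.52 + 0.068×1.8)×10⁻⁴ = 0.6424×10⁻⁴ K⁻¹
0–200 m: 200 × 1.3 × 2.288×10⁻⁴ = 0.059488 m
200–600 m: 1.404×10⁻⁴ × 1.2 × 400 = 0.067392 m
Layer 3: 0.6424×10⁻⁴ × 0.13 × 630 = 0.005261256 m
Δh = 0.059488 + 0.067392 + 0.005261256 = 0.132141256 m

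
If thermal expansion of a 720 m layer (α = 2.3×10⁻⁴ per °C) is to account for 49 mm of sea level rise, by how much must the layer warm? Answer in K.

ΔT = Δh/(αH) = 0.049 / (2.3×10⁻⁴ × 720) ≈ 0.2959 K

ΔT ≈ 0.296 K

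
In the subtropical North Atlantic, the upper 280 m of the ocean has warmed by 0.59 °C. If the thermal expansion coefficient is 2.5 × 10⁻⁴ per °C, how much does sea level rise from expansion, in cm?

Δh = αΔT·H = 2.5×10⁻⁴ × 0.59 × 280 = 0.04130 m

Δh ≈ 4.13 cm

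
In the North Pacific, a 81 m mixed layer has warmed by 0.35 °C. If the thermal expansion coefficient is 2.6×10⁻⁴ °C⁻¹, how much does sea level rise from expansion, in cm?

Δh = αΔT·H = 2.6×10⁻⁴ × 0.35 × 81 = 0.007371 m

0.737 cm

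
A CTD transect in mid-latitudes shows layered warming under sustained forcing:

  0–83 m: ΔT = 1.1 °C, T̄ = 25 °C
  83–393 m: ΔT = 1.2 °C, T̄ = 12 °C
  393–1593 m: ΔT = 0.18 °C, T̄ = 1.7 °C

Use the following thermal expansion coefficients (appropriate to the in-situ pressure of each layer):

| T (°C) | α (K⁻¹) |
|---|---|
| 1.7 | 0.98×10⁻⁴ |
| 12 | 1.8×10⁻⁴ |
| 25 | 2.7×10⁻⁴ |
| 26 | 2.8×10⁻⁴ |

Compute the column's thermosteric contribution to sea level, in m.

about 0.113 m

Layer 1 at 25 °C → α = 2.7×10⁻⁴ K⁻¹
Layer 2 at 12 °C → α = 1.8×10⁻⁴ K⁻¹
Layer 3 at 1.7 °C → α = 0.98×10⁻⁴ K⁻¹
0–83 m: 2.7×10⁻⁴ × 1.1 × 83 = 0.024651 m
83–393 m: 310 × 1.2 × 1.8×10⁻⁴ = 0.06696 m
393–1593 m: 1200 × 0.18 × 0.98×10⁻⁴ = 0.021168 m
Δh = 0.024651 + 0.06696 + 0.021168 = 0.112779 m ≈ 0.113 m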